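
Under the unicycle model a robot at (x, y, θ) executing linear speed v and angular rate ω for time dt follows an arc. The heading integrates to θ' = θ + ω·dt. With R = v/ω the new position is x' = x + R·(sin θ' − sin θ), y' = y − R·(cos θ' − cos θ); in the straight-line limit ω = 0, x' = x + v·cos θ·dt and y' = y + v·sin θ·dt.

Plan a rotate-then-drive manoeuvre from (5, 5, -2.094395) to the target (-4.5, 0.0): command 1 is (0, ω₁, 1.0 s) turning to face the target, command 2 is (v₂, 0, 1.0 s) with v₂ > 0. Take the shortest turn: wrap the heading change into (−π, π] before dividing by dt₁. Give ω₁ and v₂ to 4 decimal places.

ω₁ = -0.5627, v₂ = 10.7355

heading to target = atan2(0−5, -4.5−5) = -2.6571
Δθ = wrap(-2.6571 − -2.0944) = -0.5627; ω₁ = Δθ/dt₁ = -0.5627
distance = √((-4.5−5)² + (0−5)²) = 10.7355; v₂ = distance/dt₂ = 10.7355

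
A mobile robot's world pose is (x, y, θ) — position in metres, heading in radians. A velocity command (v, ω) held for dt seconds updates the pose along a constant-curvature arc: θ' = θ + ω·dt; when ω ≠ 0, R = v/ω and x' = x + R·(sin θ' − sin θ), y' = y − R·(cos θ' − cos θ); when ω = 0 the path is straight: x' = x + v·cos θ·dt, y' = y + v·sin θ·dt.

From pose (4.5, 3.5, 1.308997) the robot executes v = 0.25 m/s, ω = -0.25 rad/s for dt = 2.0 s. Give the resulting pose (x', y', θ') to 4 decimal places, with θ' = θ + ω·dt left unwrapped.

θ' = 1.3090 + -0.25·2.0 = 0.8090
R = v/ω = 0.25/-0.25 = -1.0000
x' = 4.5 + -1.0000·(sin 0.8090 − sin 1.3090) = 4.7423
y' = 3.5 − -1.0000·(cos 0.8090 − cos 1.3090) = 3.9314

(4.7423, 3.9314, 0.8090)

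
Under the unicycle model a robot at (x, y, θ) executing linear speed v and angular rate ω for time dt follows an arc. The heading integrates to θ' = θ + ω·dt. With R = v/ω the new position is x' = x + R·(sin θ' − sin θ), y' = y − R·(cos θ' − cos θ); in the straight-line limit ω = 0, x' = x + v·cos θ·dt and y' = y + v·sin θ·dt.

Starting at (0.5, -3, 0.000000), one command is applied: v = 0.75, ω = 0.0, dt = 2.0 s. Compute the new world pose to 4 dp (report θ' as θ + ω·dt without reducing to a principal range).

θ' = 0.0000 + 0.0·2.0 = 0.0000
ω = 0 → straight: x' = 0.5 + 0.75·cos(0.0000)·2.0 = 2.0000
y' = -3 + 0.75·sin(0.0000)·2.0 = -3.0000

(2.0000, -3.0000, 0.0000)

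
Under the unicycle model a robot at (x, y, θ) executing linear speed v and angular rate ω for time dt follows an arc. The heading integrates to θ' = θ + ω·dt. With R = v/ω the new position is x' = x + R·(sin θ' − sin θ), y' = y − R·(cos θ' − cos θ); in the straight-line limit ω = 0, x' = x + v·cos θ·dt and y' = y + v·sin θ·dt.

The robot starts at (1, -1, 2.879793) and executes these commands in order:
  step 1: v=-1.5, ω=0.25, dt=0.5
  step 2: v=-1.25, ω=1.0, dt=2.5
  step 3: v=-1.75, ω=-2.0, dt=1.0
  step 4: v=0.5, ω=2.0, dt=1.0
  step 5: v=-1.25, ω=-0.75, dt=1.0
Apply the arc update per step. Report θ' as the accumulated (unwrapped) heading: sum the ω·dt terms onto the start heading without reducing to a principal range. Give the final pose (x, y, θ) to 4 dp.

(2.5047, 3.1253, 4.7548)

step 1: θ'=3.0048 (R=-6.0000) → pose (1.7347, -1.1484, 3.0048)
step 2: θ'=5.5048 (R=-1.2500) → pose (2.7828, 0.9800, 5.5048)
step 3: θ'=3.5048 (R=0.8750) → pose (3.0863, 2.4209, 3.5048)
step 4: θ'=5.5048 (R=0.2500) → pose (2.9996, 2.0092, 5.5048)
step 5: θ'=4.7548 (R=1.6667) → pose (2.5047, 3.1253, 4.7548)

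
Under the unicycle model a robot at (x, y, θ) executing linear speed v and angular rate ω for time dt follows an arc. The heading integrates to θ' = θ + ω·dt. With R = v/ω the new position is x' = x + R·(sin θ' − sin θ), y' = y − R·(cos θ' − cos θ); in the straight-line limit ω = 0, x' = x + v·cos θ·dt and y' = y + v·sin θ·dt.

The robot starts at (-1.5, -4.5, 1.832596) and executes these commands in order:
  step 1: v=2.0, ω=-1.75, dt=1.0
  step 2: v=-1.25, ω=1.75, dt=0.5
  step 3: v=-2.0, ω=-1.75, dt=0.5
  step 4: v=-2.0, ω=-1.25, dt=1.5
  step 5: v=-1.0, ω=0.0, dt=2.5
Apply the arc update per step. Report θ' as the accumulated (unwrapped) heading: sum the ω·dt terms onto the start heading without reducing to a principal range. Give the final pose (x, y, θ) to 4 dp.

(-2.9993, 0.5378, -1.7924)

step 1: θ'=0.0826 (R=-1.1429) → pose (-0.4904, -3.0652, 0.0826)
step 2: θ'=0.9576 (R=-0.7143) → pose (-1.0156, -3.3660, 0.9576)
step 3: θ'=0.0826 (R=1.1429) → pose (-1.8559, -3.8473, 0.0826)
step 4: θ'=-1.7924 (R=1.6000) → pose (-3.5488, -1.9011, -1.7924)
step 5: θ'=-1.7924 (straight) → pose (-2.9993, 0.5378, -1.7924)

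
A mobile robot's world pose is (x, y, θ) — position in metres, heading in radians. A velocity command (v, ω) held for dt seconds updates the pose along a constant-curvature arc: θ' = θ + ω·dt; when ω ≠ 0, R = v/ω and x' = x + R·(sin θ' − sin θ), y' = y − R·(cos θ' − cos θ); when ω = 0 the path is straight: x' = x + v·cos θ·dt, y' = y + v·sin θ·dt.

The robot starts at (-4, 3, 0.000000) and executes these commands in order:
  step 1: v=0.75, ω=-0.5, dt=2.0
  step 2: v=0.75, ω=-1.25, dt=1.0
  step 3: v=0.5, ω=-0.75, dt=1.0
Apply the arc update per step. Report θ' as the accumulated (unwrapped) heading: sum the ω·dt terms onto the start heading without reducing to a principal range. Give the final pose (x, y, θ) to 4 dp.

step 1: θ'=-1.0000 (R=-1.5000) → pose (-2.7378, 2.3105, -1.0000)
step 2: θ'=-2.2500 (R=-0.6000) → pose (-2.7758, 1.6094, -2.2500)
step 3: θ'=-3.0000 (R=-0.6667) → pose (-3.2005, 1.3682, -3.0000)

(-3.2005, 1.3682, -3.0000)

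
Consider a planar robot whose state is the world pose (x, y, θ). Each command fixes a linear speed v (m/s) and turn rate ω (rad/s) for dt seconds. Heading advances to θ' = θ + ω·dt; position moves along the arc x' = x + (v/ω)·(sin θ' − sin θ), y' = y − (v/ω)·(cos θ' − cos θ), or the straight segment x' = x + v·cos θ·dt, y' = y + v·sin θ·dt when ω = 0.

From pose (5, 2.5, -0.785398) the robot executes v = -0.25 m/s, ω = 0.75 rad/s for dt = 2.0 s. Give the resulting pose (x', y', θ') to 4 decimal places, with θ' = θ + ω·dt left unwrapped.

(4.5459, 2.5161, 0.7146)

θ' = -0.7854 + 0.75·2.0 = 0.7146
R = v/ω = -0.25/0.75 = -0.3333
x' = 5 + -0.3333·(sin 0.7146 − sin -0.7854) = 4.5459
y' = 2.5 − -0.3333·(cos 0.7146 − cos -0.7854) = 2.5161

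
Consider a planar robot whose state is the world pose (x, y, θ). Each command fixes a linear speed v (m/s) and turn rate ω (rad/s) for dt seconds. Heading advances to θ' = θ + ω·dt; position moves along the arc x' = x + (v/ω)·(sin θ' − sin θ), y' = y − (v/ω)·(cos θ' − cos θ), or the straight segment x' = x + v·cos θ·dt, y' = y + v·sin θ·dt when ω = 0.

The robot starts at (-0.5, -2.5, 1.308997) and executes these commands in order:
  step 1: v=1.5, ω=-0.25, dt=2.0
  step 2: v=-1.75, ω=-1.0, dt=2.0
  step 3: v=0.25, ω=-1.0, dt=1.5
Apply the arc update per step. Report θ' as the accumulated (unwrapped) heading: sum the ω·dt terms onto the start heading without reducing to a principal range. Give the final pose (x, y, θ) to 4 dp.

step 1: θ'=0.8090 (R=-6.0000) → pose (0.9540, 0.0884, 0.8090)
step 2: θ'=-1.1910 (R=1.7500) → pose (-1.9376, 0.6476, -1.1910)
step 3: θ'=-2.6910 (R=-0.2500) → pose (-2.0609, 0.3298, -2.6910)

(-2.0609, 0.3298, -2.6910)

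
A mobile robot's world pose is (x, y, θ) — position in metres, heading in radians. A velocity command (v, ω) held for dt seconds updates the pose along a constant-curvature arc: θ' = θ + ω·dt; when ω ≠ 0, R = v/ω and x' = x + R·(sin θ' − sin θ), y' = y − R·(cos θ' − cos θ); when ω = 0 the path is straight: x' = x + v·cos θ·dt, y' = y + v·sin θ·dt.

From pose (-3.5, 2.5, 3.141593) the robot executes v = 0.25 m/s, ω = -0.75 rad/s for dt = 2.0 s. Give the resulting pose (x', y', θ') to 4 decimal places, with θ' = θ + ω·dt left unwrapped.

θ' = 3.1416 + -0.75·2.0 = 1.6416
R = v/ω = 0.25/-0.75 = -0.3333
x' = -3.5 + -0.3333·(sin 1.6416 − sin 3.1416) = -3.8325
y' = 2.5 − -0.3333·(cos 1.6416 − cos 3.1416) = 2.8098

(-3.8325, 2.8098, 1.6416)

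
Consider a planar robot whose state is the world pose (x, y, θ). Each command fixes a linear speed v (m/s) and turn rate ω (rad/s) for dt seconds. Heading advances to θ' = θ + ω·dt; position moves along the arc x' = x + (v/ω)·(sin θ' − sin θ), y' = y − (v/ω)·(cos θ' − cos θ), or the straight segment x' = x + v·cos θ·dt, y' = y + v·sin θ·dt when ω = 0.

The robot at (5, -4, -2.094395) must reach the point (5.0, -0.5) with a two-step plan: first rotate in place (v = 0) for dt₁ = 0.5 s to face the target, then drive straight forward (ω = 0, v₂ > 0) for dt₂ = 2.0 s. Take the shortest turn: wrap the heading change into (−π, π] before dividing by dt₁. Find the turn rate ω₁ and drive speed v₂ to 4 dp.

heading to target = atan2(-0.5−-4, 5−5) = 1.5708
Δθ = wrap(1.5708 − -2.0944) = -2.6180; ω₁ = Δθ/dt₁ = -5.2360
distance = √((5−5)² + (-0.5−-4)²) = 3.5000; v₂ = distance/dt₂ = 1.7500

ω₁ = -5.2360, v₂ = 1.7500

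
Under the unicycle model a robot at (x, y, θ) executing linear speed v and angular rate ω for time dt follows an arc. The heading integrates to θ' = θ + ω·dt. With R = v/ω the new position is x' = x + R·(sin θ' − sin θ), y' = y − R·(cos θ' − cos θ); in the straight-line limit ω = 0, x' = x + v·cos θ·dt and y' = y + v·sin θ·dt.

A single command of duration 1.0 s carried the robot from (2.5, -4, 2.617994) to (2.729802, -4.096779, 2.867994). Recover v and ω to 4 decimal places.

Δθ = 2.867994 − 2.617994 = 0.250000
ω = Δθ/dt = 0.250000/1.0 = 0.2500
R = Δx/(sin θ' − sin θ) = -1.0000
v = R·ω = -1.0000·0.2500 = -0.2500

v = -0.2500, ω = 0.2500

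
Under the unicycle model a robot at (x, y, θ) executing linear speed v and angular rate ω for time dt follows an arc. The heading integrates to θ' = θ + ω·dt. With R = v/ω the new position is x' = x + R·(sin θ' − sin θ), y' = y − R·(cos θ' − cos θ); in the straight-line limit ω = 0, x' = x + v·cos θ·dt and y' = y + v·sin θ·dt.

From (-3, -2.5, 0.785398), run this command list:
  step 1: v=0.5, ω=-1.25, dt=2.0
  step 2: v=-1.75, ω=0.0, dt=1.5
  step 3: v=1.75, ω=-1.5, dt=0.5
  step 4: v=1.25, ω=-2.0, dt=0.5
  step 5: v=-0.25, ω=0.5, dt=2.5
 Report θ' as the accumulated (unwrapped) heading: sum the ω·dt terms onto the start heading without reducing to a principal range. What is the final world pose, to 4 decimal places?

(-2.4002, -0.9159, -2.2146)

step 1: θ'=-1.7146 (R=-0.4000) → pose (-2.3213, -2.8402, -1.7146)
step 2: θ'=-1.7146 (straight) → pose (-1.9451, -0.2423, -1.7146)
step 3: θ'=-2.4646 (R=-1.1667) → pose (-2.3689, -0.9844, -2.4646)
step 4: θ'=-3.4646 (R=-0.6250) → pose (-2.9588, -1.0900, -3.4646)
step 5: θ'=-2.2146 (R=-0.5000) → pose (-2.4002, -0.9159, -2.2146)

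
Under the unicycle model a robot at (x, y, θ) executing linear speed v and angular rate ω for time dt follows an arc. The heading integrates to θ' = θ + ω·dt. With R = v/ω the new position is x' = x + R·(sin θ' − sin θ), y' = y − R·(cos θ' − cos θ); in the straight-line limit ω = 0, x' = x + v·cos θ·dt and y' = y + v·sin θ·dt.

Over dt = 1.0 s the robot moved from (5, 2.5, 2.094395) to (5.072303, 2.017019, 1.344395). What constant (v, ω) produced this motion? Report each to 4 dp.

v = -0.5000, ω = -0.7500

Δθ = 1.344395 − 2.094395 = -0.750000
ω = Δθ/dt = -0.750000/1.0 = -0.7500
R = −Δy/(cos θ' − cos θ) = 0.6667
v = R·ω = 0.6667·-0.7500 = -0.5000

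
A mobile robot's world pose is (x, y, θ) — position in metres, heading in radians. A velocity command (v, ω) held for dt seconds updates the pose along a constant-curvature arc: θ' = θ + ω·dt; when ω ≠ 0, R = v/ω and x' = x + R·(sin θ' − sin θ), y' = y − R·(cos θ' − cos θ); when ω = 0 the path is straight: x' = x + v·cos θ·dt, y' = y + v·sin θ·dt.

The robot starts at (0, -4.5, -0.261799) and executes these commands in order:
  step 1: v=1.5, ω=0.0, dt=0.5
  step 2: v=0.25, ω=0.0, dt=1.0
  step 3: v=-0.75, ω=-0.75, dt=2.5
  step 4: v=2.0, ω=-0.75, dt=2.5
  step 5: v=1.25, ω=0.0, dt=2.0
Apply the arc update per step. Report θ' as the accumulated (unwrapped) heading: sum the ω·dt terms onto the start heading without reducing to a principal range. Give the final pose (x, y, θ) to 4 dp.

(-5.5203, -1.6346, -4.0118)

step 1: θ'=-0.2618 (straight) → pose (0.7244, -4.6941, -0.2618)
step 2: θ'=-0.2618 (straight) → pose (0.9659, -4.7588, -0.2618)
step 3: θ'=-2.1368 (R=1.0000) → pose (0.3807, -3.2566, -2.1368)
step 4: θ'=-4.0118 (R=-2.6667) → pose (-3.9087, -3.5457, -4.0118)
step 5: θ'=-4.0118 (straight) → pose (-5.5203, -1.6346, -4.0118)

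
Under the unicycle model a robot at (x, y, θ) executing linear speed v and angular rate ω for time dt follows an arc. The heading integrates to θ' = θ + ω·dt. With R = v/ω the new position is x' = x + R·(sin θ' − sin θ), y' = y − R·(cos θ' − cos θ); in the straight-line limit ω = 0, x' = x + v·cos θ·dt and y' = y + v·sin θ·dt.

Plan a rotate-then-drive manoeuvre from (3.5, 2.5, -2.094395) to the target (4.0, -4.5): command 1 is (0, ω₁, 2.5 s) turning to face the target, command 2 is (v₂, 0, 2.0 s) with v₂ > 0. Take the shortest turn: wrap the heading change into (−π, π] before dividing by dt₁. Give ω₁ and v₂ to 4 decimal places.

ω₁ = 0.2380, v₂ = 3.5089

heading to target = atan2(-4.5−2.5, 4−3.5) = -1.4995
Δθ = wrap(-1.4995 − -2.0944) = 0.5949; ω₁ = Δθ/dt₁ = 0.2380
distance = √((4−3.5)² + (-4.5−2.5)²) = 7.0178; v₂ = distance/dt₂ = 3.5089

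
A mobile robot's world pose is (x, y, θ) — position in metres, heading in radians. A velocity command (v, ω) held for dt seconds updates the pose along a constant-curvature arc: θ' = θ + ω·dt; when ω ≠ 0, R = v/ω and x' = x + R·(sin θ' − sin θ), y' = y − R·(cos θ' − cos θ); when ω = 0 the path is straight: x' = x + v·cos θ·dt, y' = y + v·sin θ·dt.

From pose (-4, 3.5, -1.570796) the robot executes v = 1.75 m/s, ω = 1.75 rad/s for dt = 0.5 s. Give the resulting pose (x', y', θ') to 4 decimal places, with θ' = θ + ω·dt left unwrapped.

(-3.6410, 2.7325, -0.6958)

θ' = -1.5708 + 1.75·0.5 = -0.6958
R = v/ω = 1.75/1.75 = 1.0000
x' = -4 + 1.0000·(sin -0.6958 − sin -1.5708) = -3.6410
y' = 3.5 − 1.0000·(cos -0.6958 − cos -1.5708) = 2.7325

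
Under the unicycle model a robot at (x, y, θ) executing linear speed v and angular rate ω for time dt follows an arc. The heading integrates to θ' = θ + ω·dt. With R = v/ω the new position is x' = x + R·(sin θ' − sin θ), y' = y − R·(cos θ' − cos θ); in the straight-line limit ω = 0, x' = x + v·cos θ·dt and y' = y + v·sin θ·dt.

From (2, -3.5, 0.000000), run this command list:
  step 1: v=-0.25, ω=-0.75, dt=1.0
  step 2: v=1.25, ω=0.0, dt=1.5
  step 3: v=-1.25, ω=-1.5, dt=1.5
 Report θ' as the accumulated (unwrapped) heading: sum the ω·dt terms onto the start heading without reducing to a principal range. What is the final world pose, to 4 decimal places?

(3.5951, -3.2539, -3.0000)

step 1: θ'=-0.7500 (R=0.3333) → pose (1.7728, -3.4106, -0.7500)
step 2: θ'=-0.7500 (straight) → pose (3.1447, -4.6886, -0.7500)
step 3: θ'=-3.0000 (R=0.8333) → pose (3.5951, -3.2539, -3.0000)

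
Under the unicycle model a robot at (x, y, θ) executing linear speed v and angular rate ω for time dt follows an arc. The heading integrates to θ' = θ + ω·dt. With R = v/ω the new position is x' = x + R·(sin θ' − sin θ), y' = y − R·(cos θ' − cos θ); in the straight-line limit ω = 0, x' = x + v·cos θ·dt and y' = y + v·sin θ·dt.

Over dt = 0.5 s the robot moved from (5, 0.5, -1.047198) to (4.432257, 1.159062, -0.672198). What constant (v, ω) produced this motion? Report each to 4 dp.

Δθ = -0.672198 − -1.047198 = 0.375000
ω = Δθ/dt = 0.375000/0.5 = 0.7500
R = −Δy/(cos θ' − cos θ) = -2.3333
v = R·ω = -2.3333·0.7500 = -1.7500

v = -1.7500, ω = 0.7500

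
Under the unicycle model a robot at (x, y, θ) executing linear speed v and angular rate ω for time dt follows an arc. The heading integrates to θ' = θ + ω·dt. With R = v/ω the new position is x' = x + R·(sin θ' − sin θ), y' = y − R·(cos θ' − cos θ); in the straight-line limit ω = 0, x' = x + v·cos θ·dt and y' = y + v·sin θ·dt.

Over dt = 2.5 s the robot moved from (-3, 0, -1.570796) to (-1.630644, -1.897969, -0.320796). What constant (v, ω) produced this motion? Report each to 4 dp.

Δθ = -0.320796 − -1.570796 = 1.250000
ω = Δθ/dt = 1.250000/2.5 = 0.5000
R = −Δy/(cos θ' − cos θ) = 2.0000
v = R·ω = 2.0000·0.5000 = 1.0000

v = 1.0000, ω = 0.5000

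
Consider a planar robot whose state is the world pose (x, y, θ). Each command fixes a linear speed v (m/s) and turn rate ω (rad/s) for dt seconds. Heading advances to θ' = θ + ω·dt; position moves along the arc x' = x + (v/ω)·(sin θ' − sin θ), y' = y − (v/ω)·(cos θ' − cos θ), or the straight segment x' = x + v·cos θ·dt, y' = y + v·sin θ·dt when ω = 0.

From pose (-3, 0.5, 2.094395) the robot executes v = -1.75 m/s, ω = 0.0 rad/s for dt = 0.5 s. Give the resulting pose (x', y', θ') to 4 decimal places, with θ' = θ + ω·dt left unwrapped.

θ' = 2.0944 + 0.0·0.5 = 2.0944
ω = 0 → straight: x' = -3 + -1.75·cos(2.0944)·0.5 = -2.5625
y' = 0.5 + -1.75·sin(2.0944)·0.5 = -0.2578

(-2.5625, -0.2578, 2.0944)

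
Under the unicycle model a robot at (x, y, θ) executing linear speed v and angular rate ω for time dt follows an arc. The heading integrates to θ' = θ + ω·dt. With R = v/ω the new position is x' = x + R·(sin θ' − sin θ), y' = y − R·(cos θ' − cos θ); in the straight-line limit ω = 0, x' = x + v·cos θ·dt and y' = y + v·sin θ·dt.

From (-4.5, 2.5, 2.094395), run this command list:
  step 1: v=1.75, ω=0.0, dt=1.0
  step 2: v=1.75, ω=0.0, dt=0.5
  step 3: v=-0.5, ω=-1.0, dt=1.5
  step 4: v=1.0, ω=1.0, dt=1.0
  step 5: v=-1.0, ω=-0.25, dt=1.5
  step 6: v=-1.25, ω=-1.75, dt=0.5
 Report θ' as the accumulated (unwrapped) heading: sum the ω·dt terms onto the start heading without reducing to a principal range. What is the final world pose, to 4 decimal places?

step 1: θ'=2.0944 (straight) → pose (-5.3750, 4.0155, 2.0944)
step 2: θ'=2.0944 (straight) → pose (-5.8125, 4.7733, 2.0944)
step 3: θ'=0.5944 (R=0.5000) → pose (-5.9655, 4.1091, 0.5944)
step 4: θ'=1.5944 (R=1.0000) → pose (-5.5258, 4.9612, 1.5944)
step 5: θ'=1.2194 (R=4.0000) → pose (-5.7691, 3.4899, 1.2194)
step 6: θ'=0.3444 (R=0.7143) → pose (-6.1986, 3.0634, 0.3444)

(-6.1986, 3.0634, 0.3444)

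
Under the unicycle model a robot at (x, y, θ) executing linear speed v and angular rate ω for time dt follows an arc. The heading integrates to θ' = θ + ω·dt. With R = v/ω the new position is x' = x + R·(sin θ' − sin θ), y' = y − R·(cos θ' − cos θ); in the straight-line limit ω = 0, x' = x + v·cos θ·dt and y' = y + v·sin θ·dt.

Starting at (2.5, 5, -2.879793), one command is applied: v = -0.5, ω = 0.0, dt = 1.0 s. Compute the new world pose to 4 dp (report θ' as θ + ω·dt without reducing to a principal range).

θ' = -2.8798 + 0.0·1.0 = -2.8798
ω = 0 → straight: x' = 2.5 + -0.5·cos(-2.8798)·1.0 = 2.9830
y' = 5 + -0.5·sin(-2.8798)·1.0 = 5.1294

(2.9830, 5.1294, -2.8798)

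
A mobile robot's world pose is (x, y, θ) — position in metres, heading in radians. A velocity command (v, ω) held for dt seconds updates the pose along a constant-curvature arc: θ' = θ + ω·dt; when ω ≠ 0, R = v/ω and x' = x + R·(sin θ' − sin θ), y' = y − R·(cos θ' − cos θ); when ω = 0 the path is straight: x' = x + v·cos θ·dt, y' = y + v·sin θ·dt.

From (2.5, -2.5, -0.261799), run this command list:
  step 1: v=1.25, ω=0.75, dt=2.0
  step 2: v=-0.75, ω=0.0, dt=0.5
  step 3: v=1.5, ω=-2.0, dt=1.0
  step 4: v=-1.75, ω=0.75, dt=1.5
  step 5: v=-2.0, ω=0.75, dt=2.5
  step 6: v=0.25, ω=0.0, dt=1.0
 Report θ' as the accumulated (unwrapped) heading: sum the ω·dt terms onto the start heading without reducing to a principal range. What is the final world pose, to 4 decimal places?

(1.8695, -4.9451, 2.2382)

step 1: θ'=1.2382 (R=1.6667) → pose (4.5067, -1.4343, 1.2382)
step 2: θ'=1.2382 (straight) → pose (4.3843, -1.7887, 1.2382)
step 3: θ'=-0.7618 (R=-0.7500) → pose (5.6108, -1.4909, -0.7618)
step 4: θ'=0.3632 (R=-2.3333) → pose (3.1713, -0.9982, 0.3632)
step 5: θ'=2.2382 (R=-2.6667) → pose (2.0242, -5.1414, 2.2382)
step 6: θ'=2.2382 (straight) → pose (1.8695, -4.9451, 2.2382)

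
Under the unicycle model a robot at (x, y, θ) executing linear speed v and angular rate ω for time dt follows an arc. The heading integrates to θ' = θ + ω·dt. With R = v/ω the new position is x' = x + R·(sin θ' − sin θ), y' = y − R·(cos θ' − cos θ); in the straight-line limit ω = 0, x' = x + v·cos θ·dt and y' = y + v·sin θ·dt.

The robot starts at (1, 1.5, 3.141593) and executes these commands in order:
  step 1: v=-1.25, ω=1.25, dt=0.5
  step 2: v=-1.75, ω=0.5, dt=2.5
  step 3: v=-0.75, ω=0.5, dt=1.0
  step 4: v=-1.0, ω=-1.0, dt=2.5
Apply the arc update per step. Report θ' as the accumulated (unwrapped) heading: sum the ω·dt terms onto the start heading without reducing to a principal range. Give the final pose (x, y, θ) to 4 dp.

step 1: θ'=3.7666 (R=-1.0000) → pose (1.5851, 1.6890, 3.7666)
step 2: θ'=5.0166 (R=-3.5000) → pose (2.8766, 5.5758, 5.0166)
step 3: θ'=5.5166 (R=-1.5000) → pose (2.4860, 6.2069, 5.5166)
step 4: θ'=3.0166 (R=1.0000) → pose (3.3043, 7.9194, 3.0166)

(3.3043, 7.9194, 3.0166)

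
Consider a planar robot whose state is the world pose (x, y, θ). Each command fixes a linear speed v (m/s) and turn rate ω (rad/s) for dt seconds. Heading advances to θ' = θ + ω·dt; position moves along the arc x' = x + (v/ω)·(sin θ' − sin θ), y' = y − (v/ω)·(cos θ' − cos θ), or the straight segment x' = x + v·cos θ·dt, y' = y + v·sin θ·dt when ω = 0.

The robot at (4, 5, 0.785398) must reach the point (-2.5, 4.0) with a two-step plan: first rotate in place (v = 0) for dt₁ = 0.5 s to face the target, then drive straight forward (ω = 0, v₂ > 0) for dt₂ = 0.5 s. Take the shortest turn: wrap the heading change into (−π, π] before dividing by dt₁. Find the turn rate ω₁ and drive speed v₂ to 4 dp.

heading to target = atan2(4−5, -2.5−4) = -2.9889
Δθ = wrap(-2.9889 − 0.7854) = 2.5088; ω₁ = Δθ/dt₁ = 5.0177
distance = √((-2.5−4)² + (4−5)²) = 6.5765; v₂ = distance/dt₂ = 13.1529

ω₁ = 5.0177, v₂ = 13.1529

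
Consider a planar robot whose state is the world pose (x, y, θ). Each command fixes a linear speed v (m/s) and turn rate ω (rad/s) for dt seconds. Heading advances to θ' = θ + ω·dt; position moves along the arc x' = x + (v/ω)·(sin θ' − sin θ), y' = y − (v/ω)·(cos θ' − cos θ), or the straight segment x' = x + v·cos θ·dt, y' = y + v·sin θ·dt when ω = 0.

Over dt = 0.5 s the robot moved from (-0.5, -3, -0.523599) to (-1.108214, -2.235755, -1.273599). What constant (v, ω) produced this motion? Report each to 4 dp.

v = -2.0000, ω = -1.5000

Δθ = -1.273599 − -0.523599 = -0.750000
ω = Δθ/dt = -0.750000/0.5 = -1.5000
R = −Δy/(cos θ' − cos θ) = 1.3333
v = R·ω = 1.3333·-1.5000 = -2.0000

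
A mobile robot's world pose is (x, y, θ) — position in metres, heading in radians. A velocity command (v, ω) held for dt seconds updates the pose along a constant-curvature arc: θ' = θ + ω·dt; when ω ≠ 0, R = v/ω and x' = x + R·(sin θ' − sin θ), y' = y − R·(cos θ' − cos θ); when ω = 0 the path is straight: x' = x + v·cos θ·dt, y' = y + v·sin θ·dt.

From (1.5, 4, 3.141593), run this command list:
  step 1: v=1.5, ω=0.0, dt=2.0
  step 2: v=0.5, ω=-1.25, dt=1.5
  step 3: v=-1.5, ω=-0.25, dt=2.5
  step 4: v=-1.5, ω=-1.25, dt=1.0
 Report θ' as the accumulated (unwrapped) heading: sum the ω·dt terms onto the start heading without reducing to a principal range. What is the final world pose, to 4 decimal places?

step 1: θ'=3.1416 (straight) → pose (-1.5000, 4.0000, 3.1416)
step 2: θ'=1.2666 (R=-0.4000) → pose (-1.8816, 4.5198, 1.2666)
step 3: θ'=0.6416 (R=6.0000) → pose (-4.0153, 1.5102, 0.6416)
step 4: θ'=-0.6084 (R=1.2000) → pose (-5.4194, 1.4869, -0.6084)

(-5.4194, 1.4869, -0.6084)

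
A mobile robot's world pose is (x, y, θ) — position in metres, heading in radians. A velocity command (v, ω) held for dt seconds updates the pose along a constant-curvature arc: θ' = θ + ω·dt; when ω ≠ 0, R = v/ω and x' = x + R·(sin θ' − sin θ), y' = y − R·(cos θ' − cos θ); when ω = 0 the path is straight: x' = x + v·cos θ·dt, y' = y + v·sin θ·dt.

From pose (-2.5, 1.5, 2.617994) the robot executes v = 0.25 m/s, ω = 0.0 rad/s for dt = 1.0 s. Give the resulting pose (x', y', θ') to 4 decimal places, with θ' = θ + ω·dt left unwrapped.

θ' = 2.6180 + 0.0·1.0 = 2.6180
ω = 0 → straight: x' = -2.5 + 0.25·cos(2.6180)·1.0 = -2.7165
y' = 1.5 + 0.25·sin(2.6180)·1.0 = 1.6250

(-2.7165, 1.6250, 2.6180)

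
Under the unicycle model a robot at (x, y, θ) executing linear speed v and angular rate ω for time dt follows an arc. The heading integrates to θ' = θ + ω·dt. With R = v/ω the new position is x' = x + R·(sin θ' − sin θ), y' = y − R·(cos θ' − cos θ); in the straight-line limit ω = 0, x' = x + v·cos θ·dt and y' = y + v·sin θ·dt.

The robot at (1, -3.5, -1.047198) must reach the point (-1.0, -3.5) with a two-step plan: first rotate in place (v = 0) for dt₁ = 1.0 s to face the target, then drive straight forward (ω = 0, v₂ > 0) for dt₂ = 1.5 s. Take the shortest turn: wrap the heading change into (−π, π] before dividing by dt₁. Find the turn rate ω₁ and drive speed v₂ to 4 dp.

heading to target = atan2(-3.5−-3.5, -1−1) = 3.1416
Δθ = wrap(3.1416 − -1.0472) = -2.0944; ω₁ = Δθ/dt₁ = -2.0944
distance = √((-1−1)² + (-3.5−-3.5)²) = 2.0000; v₂ = distance/dt₂ = 1.3333

ω₁ = -2.0944, v₂ = 1.3333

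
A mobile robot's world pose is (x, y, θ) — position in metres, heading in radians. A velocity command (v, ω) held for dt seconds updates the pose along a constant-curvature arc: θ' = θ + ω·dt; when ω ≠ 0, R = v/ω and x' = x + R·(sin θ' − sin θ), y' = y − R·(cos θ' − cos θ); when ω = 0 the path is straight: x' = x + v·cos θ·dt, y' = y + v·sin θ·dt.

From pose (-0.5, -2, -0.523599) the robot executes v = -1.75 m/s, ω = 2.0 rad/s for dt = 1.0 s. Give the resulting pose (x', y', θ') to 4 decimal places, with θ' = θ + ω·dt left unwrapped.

θ' = -0.5236 + 2.0·1.0 = 1.4764
R = v/ω = -1.75/2.0 = -0.8750
x' = -0.5 + -0.8750·(sin 1.4764 − sin -0.5236) = -1.8086
y' = -2 − -0.8750·(cos 1.4764 − cos -0.5236) = -2.6753

(-1.8086, -2.6753, 1.4764)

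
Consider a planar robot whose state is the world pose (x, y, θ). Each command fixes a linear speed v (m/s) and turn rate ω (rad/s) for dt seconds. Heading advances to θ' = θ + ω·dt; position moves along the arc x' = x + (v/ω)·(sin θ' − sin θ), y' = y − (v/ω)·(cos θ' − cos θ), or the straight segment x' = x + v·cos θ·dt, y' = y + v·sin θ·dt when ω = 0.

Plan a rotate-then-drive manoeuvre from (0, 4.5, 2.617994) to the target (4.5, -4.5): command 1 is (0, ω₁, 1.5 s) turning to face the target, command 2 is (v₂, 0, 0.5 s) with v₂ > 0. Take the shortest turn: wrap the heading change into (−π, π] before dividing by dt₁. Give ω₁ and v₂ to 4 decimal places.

ω₁ = 1.7054, v₂ = 20.1246

heading to target = atan2(-4.5−4.5, 4.5−0) = -1.1071
Δθ = wrap(-1.1071 − 2.6180) = 2.5580; ω₁ = Δθ/dt₁ = 1.7054
distance = √((4.5−0)² + (-4.5−4.5)²) = 10.0623; v₂ = distance/dt₂ = 20.1246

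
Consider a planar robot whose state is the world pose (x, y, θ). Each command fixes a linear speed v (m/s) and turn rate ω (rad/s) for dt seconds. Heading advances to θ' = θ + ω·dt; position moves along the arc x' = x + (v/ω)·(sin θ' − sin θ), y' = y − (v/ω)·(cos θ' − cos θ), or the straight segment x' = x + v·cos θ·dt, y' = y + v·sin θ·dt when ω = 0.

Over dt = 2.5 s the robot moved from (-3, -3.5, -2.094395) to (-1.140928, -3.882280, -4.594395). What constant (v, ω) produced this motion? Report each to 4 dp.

v = -1.0000, ω = -1.0000

Δθ = -4.594395 − -2.094395 = -2.500000
ω = Δθ/dt = -2.500000/2.5 = -1.0000
R = Δx/(sin θ' − sin θ) = 1.0000
v = R·ω = 1.0000·-1.0000 = -1.0000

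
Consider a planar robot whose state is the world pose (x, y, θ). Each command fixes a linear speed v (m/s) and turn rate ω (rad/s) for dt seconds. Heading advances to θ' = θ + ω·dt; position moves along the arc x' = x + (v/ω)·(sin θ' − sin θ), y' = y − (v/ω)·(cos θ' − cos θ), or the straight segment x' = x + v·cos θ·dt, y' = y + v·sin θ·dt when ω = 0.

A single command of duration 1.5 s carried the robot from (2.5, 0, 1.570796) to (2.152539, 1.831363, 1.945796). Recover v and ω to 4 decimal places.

Δθ = 1.945796 − 1.570796 = 0.375000
ω = Δθ/dt = 0.375000/1.5 = 0.2500
R = −Δy/(cos θ' − cos θ) = 5.0000
v = R·ω = 5.0000·0.2500 = 1.2500

v = 1.2500, ω = 0.2500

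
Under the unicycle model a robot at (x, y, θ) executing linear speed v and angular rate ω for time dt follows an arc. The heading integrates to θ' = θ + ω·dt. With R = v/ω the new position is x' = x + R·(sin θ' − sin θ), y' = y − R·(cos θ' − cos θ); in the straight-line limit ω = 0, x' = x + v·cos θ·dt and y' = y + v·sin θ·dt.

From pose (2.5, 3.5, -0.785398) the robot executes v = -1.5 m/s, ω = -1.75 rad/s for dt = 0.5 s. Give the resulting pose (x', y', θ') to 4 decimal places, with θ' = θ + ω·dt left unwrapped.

θ' = -0.7854 + -1.75·0.5 = -1.6604
R = v/ω = -1.5/-1.75 = 0.8571
x' = 2.5 + 0.8571·(sin -1.6604 − sin -0.7854) = 2.2524
y' = 3.5 − 0.8571·(cos -1.6604 − cos -0.7854) = 4.1828

(2.2524, 4.1828, -1.6604)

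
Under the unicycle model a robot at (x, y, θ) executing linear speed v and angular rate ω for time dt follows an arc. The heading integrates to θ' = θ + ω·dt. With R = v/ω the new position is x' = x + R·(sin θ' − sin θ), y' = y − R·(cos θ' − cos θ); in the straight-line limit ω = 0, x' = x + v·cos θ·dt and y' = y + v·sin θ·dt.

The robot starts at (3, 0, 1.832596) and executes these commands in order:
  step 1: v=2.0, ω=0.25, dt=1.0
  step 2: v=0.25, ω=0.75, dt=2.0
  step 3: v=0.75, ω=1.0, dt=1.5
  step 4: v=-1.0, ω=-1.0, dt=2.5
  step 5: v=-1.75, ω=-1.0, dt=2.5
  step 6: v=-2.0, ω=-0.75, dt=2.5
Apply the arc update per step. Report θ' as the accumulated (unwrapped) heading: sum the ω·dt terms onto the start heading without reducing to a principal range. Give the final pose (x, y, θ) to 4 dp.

step 1: θ'=2.0826 (R=8.0000) → pose (2.2475, 1.8474, 2.0826)
step 2: θ'=3.5826 (R=0.3333) → pose (1.8146, 1.9856, 3.5826)
step 3: θ'=5.0826 (R=0.7500) → pose (1.4356, 1.0360, 5.0826)
step 4: θ'=2.5826 (R=1.0000) → pose (2.8981, 2.2456, 2.5826)
step 5: θ'=0.0826 (R=1.7500) → pose (2.1144, -0.9821, 0.0826)
step 6: θ'=-1.7924 (R=2.6667) → pose (-0.7070, 2.2617, -1.7924)

(-0.7070, 2.2617, -1.7924)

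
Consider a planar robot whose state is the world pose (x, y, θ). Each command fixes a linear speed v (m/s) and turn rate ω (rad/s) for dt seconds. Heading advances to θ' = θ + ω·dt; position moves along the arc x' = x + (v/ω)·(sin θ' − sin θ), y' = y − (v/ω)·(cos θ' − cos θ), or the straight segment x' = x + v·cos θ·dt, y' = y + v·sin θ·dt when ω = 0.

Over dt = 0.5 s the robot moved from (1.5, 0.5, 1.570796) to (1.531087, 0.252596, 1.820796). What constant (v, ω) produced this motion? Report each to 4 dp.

v = -0.5000, ω = 0.5000

Δθ = 1.820796 − 1.570796 = 0.250000
ω = Δθ/dt = 0.250000/0.5 = 0.5000
R = −Δy/(cos θ' − cos θ) = -1.0000
v = R·ω = -1.0000·0.5000 = -0.5000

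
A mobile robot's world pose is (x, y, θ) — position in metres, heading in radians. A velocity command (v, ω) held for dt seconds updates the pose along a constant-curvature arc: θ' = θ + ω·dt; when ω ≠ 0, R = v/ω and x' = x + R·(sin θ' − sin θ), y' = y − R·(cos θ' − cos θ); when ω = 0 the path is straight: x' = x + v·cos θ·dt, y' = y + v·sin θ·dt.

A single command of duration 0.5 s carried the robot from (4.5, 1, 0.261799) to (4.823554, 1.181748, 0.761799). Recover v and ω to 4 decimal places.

v = 0.7500, ω = 1.0000

Δθ = 0.761799 − 0.261799 = 0.500000
ω = Δθ/dt = 0.500000/0.5 = 1.0000
R = Δx/(sin θ' − sin θ) = 0.7500
v = R·ω = 0.7500·1.0000 = 0.7500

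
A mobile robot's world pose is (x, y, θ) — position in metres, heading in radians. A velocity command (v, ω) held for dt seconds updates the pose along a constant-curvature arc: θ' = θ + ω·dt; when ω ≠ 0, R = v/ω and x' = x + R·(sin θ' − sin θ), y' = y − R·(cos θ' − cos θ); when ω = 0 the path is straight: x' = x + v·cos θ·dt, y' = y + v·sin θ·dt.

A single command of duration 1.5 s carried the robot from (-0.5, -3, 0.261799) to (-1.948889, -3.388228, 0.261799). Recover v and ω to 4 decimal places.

Δθ = 0.261799 − 0.261799 = 0.000000
ω = Δθ/dt = 0.000000/1.5 = 0.0000
ω = 0 → v = (Δx·cos θ + Δy·sin θ)/dt = -1.0000

v = -1.0000, ω = 0.0000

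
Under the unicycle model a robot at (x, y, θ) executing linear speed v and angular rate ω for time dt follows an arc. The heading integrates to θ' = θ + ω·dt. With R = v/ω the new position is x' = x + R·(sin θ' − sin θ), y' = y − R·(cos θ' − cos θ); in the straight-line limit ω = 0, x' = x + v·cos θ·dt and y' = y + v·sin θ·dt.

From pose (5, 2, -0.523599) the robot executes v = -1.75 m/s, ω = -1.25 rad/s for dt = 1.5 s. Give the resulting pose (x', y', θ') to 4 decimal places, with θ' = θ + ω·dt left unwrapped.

θ' = -0.5236 + -1.25·1.5 = -2.3986
R = v/ω = -1.75/-1.25 = 1.4000
x' = 5 + 1.4000·(sin -2.3986 − sin -0.5236) = 4.7529
y' = 2 − 1.4000·(cos -2.3986 − cos -0.5236) = 4.2435

(4.7529, 4.2435, -2.3986)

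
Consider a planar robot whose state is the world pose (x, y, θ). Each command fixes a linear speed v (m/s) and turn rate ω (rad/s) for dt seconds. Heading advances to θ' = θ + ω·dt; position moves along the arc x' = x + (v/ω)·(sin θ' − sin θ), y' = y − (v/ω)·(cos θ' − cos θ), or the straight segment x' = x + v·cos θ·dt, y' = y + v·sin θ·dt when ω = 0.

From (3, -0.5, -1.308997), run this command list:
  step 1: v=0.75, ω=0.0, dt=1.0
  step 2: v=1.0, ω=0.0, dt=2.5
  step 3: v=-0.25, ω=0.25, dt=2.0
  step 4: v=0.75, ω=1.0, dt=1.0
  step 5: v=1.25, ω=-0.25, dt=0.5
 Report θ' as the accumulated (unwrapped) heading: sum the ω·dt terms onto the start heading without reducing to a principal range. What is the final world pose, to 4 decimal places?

(4.9034, -3.3465, 0.0660)

step 1: θ'=-1.3090 (straight) → pose (3.1941, -1.2244, -1.3090)
step 2: θ'=-1.3090 (straight) → pose (3.8412, -3.6393, -1.3090)
step 3: θ'=-0.8090 (R=-1.0000) → pose (3.5988, -3.2079, -0.8090)
step 4: θ'=0.1910 (R=0.7500) → pose (4.2839, -3.4265, 0.1910)
step 5: θ'=0.0660 (R=-5.0000) → pose (4.9034, -3.3465, 0.0660)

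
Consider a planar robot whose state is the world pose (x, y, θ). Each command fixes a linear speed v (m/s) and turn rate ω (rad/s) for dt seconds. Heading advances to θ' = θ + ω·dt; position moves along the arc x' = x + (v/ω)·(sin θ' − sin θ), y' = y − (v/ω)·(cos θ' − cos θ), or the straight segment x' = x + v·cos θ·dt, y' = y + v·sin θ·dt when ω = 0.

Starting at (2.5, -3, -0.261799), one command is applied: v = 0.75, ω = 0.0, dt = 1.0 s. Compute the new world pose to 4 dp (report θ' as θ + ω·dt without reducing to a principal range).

θ' = -0.2618 + 0.0·1.0 = -0.2618
ω = 0 → straight: x' = 2.5 + 0.75·cos(-0.2618)·1.0 = 3.2244
y' = -3 + 0.75·sin(-0.2618)·1.0 = -3.1941

(3.2244, -3.1941, -0.2618)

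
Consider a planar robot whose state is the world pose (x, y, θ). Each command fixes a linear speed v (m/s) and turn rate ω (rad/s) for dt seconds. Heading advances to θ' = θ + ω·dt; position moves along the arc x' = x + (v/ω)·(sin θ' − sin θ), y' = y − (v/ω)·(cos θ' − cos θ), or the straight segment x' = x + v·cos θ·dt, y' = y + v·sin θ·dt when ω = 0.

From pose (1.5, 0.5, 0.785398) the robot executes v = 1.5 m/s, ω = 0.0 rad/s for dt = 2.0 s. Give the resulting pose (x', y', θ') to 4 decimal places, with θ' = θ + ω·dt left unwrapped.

(3.6213, 2.6213, 0.7854)

θ' = 0.7854 + 0.0·2.0 = 0.7854
ω = 0 → straight: x' = 1.5 + 1.5·cos(0.7854)·2.0 = 3.6213
y' = 0.5 + 1.5·sin(0.7854)·2.0 = 2.6213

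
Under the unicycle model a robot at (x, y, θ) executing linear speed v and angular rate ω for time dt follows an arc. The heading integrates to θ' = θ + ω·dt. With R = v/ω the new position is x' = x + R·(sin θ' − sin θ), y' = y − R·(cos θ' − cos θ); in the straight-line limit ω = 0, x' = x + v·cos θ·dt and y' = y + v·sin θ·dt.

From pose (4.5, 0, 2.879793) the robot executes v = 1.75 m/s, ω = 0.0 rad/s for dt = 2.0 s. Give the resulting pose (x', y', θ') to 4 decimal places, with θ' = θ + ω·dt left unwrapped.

θ' = 2.8798 + 0.0·2.0 = 2.8798
ω = 0 → straight: x' = 4.5 + 1.75·cos(2.8798)·2.0 = 1.1193
y' = 0 + 1.75·sin(2.8798)·2.0 = 0.9059

(1.1193, 0.9059, 2.8798)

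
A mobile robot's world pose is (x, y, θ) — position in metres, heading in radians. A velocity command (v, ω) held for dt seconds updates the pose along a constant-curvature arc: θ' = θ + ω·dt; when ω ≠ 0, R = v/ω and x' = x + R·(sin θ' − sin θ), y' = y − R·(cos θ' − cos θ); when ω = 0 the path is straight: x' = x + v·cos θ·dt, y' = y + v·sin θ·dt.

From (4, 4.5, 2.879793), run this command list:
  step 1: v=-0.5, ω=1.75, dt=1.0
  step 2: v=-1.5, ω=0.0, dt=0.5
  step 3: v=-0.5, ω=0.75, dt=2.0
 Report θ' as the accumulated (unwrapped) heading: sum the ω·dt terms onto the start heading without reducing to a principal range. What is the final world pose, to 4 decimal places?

(3.8580, 6.2137, 6.1298)

step 1: θ'=4.6298 (R=-0.2857) → pose (4.3587, 4.7524, 4.6298)
step 2: θ'=4.6298 (straight) → pose (4.4206, 5.4998, 4.6298)
step 3: θ'=6.1298 (R=-0.6667) → pose (3.8580, 6.2137, 6.1298)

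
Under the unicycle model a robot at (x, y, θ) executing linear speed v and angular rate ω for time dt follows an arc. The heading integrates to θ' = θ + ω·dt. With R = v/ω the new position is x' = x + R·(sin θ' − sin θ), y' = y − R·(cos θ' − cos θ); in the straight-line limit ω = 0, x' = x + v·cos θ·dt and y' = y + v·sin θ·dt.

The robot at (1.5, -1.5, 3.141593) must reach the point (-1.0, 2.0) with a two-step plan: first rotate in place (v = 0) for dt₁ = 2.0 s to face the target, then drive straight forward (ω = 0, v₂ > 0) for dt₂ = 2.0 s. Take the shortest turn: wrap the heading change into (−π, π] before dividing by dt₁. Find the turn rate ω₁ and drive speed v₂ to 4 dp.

ω₁ = -0.4753, v₂ = 2.1506

heading to target = atan2(2−-1.5, -1−1.5) = 2.1910
Δθ = wrap(2.1910 − 3.1416) = -0.9505; ω₁ = Δθ/dt₁ = -0.4753
distance = √((-1−1.5)² + (2−-1.5)²) = 4.3012; v₂ = distance/dt₂ = 2.1506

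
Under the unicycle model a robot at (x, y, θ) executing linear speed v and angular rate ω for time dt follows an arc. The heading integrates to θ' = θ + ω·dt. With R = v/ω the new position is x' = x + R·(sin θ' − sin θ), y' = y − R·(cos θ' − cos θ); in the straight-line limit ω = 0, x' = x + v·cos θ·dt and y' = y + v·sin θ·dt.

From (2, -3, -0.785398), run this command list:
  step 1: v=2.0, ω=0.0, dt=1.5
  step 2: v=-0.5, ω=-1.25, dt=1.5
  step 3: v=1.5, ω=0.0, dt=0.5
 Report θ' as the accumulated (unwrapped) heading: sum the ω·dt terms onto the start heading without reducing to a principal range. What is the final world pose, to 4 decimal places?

(3.5542, -4.8310, -2.6604)

step 1: θ'=-0.7854 (straight) → pose (4.1213, -5.1213, -0.7854)
step 2: θ'=-2.6604 (R=0.4000) → pose (4.2190, -4.4839, -2.6604)
step 3: θ'=-2.6604 (straight) → pose (3.5542, -4.8310, -2.6604)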